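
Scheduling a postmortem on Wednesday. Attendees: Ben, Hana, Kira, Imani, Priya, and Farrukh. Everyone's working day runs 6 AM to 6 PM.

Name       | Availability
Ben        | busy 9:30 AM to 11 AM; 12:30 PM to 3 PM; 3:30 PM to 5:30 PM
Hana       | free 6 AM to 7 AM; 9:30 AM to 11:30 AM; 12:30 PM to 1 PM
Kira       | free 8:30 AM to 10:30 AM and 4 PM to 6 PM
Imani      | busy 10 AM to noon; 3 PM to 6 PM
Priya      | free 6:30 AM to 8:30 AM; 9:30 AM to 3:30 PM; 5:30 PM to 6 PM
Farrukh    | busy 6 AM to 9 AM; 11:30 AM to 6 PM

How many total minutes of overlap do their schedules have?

Ben free: 06:00-09:30, 11:00-12:30, 15:00-15:30, 17:30-18:00 (invert busy blocks within the working day).
Hana free: 06:00-07:00, 09:30-11:30, 12:30-13:00.
Kira free: 08:30-10:30, 16:00-18:00.
Imani free: 06:00-10:00, 12:00-15:00 (invert busy blocks within the working day).
Priya free: 06:30-08:30, 09:30-15:30, 17:30-18:00.
Farrukh free: 09:00-11:30 (invert busy blocks within the working day).
Ben ∩ Hana: 06:00-07:00, 11:00-11:30.
Ben ∩ Hana ∩ Kira: ∅.
Ben ∩ Hana ∩ Kira ∩ Imani: ∅.
Ben ∩ Hana ∩ Kira ∩ Imani ∩ Priya: ∅.
Ben ∩ Hana ∩ Kira ∩ Imani ∩ Priya ∩ Farrukh: ∅.
There is no time when everyone is free.
There is no common window, so the total is 0 minutes.

0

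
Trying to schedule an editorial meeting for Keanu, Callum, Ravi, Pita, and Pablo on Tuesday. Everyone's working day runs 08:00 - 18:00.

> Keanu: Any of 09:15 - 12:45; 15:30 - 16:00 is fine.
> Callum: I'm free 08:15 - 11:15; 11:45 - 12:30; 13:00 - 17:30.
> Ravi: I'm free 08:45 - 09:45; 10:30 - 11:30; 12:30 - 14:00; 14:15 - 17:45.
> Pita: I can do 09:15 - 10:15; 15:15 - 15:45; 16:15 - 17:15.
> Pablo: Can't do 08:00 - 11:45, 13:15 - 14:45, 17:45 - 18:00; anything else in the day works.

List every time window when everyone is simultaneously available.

15:30-15:45

Keanu free: 09:15-12:45, 15:30-16:00.
Callum free: 08:15-11:15, 11:45-12:30, 13:00-17:30.
Ravi free: 08:45-09:45, 10:30-11:30, 12:30-14:00, 14:15-17:45.
Pita free: 09:15-10:15, 15:15-15:45, 16:15-17:15.
Pablo free: 11:45-13:15, 14:45-17:45 (invert busy blocks within the working day).
Keanu ∩ Callum: 09:15-11:15, 11:45-12:30, 15:30-16:00.
Keanu ∩ Callum ∩ Ravi: 09:15-09:45, 10:30-11:15, 15:30-16:00.
Keanu ∩ Callum ∩ Ravi ∩ Pita: 09:15-09:45, 15:30-15:45.
Keanu ∩ Callum ∩ Ravi ∩ Pita ∩ Pablo: 15:30-15:45.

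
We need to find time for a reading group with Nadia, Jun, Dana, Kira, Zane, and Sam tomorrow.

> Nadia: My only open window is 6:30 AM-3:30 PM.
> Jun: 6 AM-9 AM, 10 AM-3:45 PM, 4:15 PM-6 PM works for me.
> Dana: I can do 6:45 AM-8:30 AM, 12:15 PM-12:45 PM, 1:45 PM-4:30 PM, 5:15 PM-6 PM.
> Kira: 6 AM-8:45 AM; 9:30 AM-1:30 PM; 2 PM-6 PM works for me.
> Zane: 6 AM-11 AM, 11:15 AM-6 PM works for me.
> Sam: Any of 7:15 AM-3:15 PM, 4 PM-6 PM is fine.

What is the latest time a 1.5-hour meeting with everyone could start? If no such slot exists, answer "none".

Nadia ∩ Jun: 06:30-09:00, 10:00-15:30.
Nadia ∩ Jun ∩ Dana: 06:45-08:30, 12:15-12:45, 13:45-15:30.
Nadia ∩ Jun ∩ Dana ∩ Kira: 06:45-08:30, 12:15-12:45, 14:00-15:30.
Nadia ∩ Jun ∩ Dana ∩ Kira ∩ Zane: 06:45-08:30, 12:15-12:45, 14:00-15:30.
Nadia ∩ Jun ∩ Dana ∩ Kira ∩ Zane ∩ Sam: 07:15-08:30, 12:15-12:45, 14:00-15:15.
So the common availability across everyone is 07:15-08:30, 12:15-12:45, 14:00-15:15.
No common window is at least 90 minutes long.

none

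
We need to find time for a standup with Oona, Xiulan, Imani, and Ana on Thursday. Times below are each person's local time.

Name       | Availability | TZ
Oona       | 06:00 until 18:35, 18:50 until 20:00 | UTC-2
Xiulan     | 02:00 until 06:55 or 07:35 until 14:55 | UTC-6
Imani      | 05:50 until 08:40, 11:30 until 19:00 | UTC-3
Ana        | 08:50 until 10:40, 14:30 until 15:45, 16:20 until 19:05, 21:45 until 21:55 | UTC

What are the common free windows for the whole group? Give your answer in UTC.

08:50-10:40, 14:30-15:45, 16:20-19:05

Oona in UTC: 08:00-20:35, 20:50-22:00 (add 2h to convert from UTC-2).
Xiulan in UTC: 08:00-12:55, 13:35-20:55 (add 6h to convert from UTC-6).
Imani in UTC: 08:50-11:40, 14:30-22:00 (add 3h to convert from UTC-3).
Ana in UTC: 08:50-10:40, 14:30-15:45, 16:20-19:05, 21:45-21:55.
Oona ∩ Xiulan: 08:00-12:55, 13:35-20:35, 20:50-20:55.
Oona ∩ Xiulan ∩ Imani: 08:50-11:40, 14:30-20:35, 20:50-20:55.
Oona ∩ Xiulan ∩ Imani ∩ Ana: 08:50-10:40, 14:30-15:45, 16:20-19:05.
Those are the intersection windows.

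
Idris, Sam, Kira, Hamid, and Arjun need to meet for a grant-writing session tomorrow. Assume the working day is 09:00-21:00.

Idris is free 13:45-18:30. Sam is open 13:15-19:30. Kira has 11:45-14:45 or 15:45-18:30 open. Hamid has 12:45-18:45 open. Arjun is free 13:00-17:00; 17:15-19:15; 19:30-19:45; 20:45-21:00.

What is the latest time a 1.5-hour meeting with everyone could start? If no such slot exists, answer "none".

none

Idris ∩ Sam: 13:45-18:30.
Idris ∩ Sam ∩ Kira: 13:45-14:45, 15:45-18:30.
Idris ∩ Sam ∩ Kira ∩ Hamid: 13:45-14:45, 15:45-18:30.
Idris ∩ Sam ∩ Kira ∩ Hamid ∩ Arjun: 13:45-14:45, 15:45-17:00, 17:15-18:30.
No common window is at least 90 minutes long.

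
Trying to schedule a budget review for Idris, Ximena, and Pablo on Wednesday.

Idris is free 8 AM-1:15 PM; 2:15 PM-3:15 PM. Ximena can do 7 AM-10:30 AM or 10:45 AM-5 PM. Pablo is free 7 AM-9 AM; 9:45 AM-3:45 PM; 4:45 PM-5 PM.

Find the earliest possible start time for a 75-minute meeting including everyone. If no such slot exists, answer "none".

10:45

Idris ∩ Ximena: 08:00-10:30, 10:45-13:15, 14:15-15:15.
Idris ∩ Ximena ∩ Pablo: 08:00-09:00, 09:45-10:30, 10:45-13:15, 14:15-15:15.
The first common window of at least 75 minutes is 10:45-13:15, so the earliest start is 10:45.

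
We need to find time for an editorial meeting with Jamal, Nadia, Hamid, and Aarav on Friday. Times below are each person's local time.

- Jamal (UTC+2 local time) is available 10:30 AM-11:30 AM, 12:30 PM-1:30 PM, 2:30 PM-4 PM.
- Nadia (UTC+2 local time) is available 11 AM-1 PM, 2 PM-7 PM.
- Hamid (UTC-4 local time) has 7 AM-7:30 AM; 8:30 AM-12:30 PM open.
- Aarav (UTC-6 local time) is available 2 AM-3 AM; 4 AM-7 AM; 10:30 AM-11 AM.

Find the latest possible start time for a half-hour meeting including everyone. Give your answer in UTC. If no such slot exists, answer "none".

Jamal in UTC: 08:30-09:30, 10:30-11:30, 12:30-14:00 (subtract 2h to convert from UTC+2).
Nadia in UTC: 09:00-11:00, 12:00-17:00 (subtract 2h to convert from UTC+2).
Hamid in UTC: 11:00-11:30, 12:30-16:30 (add 4h to convert from UTC-4).
Aarav in UTC: 08:00-09:00, 10:00-13:00, 16:30-17:00 (add 6h to convert from UTC-6).
Jamal ∩ Nadia: 09:00-09:30, 10:30-11:00, 12:30-14:00.
Jamal ∩ Nadia ∩ Hamid: 12:30-14:00.
Jamal ∩ Nadia ∩ Hamid ∩ Aarav: 12:30-13:00.
So the common availability across everyone is 12:30-13:00.
The last common window of at least 30 minutes is 12:30-13:00; a 30-minute meeting can start as late as 12:30 and still end by 13:00.

12:30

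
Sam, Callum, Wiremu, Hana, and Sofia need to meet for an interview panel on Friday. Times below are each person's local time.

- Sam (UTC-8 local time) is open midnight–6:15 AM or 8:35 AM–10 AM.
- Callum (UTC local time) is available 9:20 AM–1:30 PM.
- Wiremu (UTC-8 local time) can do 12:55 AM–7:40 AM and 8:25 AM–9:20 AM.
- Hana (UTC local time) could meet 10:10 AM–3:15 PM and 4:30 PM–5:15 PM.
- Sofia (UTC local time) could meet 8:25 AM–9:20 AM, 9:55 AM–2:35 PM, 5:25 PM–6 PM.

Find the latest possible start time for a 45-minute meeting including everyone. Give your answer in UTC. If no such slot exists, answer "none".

12:45

Sam in UTC: 08:00-14:15, 16:35-18:00 (add 8h to convert from UTC-8).
Callum in UTC: 09:20-13:30.
Wiremu in UTC: 08:55-15:40, 16:25-17:20 (add 8h to convert from UTC-8).
Hana in UTC: 10:10-15:15, 16:30-17:15.
Sofia in UTC: 08:25-09:20, 09:55-14:35, 17:25-18:00.
Sam ∩ Callum: 09:20-13:30.
Sam ∩ Callum ∩ Wiremu: 09:20-13:30.
Sam ∩ Callum ∩ Wiremu ∩ Hana: 10:10-13:30.
Sam ∩ Callum ∩ Wiremu ∩ Hana ∩ Sofia: 10:10-13:30.
The last common window of at least 45 minutes is 10:10-13:30; a 45-minute meeting can start as late as 12:45 and still end by 13:30.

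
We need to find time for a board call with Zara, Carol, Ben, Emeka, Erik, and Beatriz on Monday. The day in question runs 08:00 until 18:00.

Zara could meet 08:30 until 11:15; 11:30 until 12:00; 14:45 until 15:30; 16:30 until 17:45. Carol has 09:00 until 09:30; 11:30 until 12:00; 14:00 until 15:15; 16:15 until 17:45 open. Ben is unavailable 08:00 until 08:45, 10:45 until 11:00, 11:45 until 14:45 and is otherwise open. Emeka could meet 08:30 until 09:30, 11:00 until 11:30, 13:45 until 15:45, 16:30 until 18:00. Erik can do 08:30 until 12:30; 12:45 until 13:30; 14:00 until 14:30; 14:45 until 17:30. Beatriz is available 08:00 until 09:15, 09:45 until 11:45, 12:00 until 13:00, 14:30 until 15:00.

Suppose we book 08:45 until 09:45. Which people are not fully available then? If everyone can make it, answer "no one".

Zara free: 08:30-11:15, 11:30-12:00, 14:45-15:30, 16:30-17:45.
Carol free: 09:00-09:30, 11:30-12:00, 14:00-15:15, 16:15-17:45.
Ben free: 08:45-10:45, 11:00-11:45, 14:45-18:00 (invert busy blocks within the working day).
Emeka free: 08:30-09:30, 11:00-11:30, 13:45-15:45, 16:30-18:00.
Erik free: 08:30-12:30, 12:45-13:30, 14:00-14:30, 14:45-17:30.
Beatriz free: 08:00-09:15, 09:45-11:45, 12:00-13:00, 14:30-15:00.
Zara: free for 08:45-09:45. Carol: not fully free for 08:45-09:45. Ben: free for 08:45-09:45. Emeka: not fully free for 08:45-09:45. Erik: free for 08:45-09:45. Beatriz: not fully free for 08:45-09:45.

Beatriz, Carol, Emeka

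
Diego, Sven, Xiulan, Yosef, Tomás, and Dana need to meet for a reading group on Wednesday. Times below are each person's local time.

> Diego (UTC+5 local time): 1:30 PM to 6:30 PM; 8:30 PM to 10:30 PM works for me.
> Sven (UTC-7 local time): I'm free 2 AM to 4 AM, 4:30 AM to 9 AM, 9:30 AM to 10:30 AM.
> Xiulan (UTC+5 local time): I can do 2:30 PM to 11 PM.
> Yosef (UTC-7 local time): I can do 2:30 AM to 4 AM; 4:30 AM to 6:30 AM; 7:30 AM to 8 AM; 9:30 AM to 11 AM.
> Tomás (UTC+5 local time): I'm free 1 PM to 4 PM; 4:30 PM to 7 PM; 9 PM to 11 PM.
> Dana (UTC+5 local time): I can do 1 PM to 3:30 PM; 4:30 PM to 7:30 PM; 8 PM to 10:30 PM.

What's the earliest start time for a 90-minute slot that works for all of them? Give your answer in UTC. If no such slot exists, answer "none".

Diego in UTC: 08:30-13:30, 15:30-17:30 (subtract 5h to convert from UTC+5).
Sven in UTC: 09:00-11:00, 11:30-16:00, 16:30-17:30 (add 7h to convert from UTC-7).
Xiulan in UTC: 09:30-18:00 (subtract 5h to convert from UTC+5).
Yosef in UTC: 09:30-11:00, 11:30-13:30, 14:30-15:00, 16:30-18:00 (add 7h to convert from UTC-7).
Tomás in UTC: 08:00-11:00, 11:30-14:00, 16:00-18:00 (subtract 5h to convert from UTC+5).
Dana in UTC: 08:00-10:30, 11:30-14:30, 15:00-17:30 (subtract 5h to convert from UTC+5).
Diego ∩ Sven: 09:00-11:00, 11:30-13:30, 15:30-16:00, 16:30-17:30.
Diego ∩ Sven ∩ Xiulan: 09:30-11:00, 11:30-13:30, 15:30-16:00, 16:30-17:30.
Diego ∩ Sven ∩ Xiulan ∩ Yosef: 09:30-11:00, 11:30-13:30, 16:30-17:30.
Diego ∩ Sven ∩ Xiulan ∩ Yosef ∩ Tomás: 09:30-11:00, 11:30-13:30, 16:30-17:30.
Diego ∩ Sven ∩ Xiulan ∩ Yosef ∩ Tomás ∩ Dana: 09:30-10:30, 11:30-13:30, 16:30-17:30.
The first common window of at least 90 minutes is 11:30-13:30, so the earliest start is 11:30.

11:30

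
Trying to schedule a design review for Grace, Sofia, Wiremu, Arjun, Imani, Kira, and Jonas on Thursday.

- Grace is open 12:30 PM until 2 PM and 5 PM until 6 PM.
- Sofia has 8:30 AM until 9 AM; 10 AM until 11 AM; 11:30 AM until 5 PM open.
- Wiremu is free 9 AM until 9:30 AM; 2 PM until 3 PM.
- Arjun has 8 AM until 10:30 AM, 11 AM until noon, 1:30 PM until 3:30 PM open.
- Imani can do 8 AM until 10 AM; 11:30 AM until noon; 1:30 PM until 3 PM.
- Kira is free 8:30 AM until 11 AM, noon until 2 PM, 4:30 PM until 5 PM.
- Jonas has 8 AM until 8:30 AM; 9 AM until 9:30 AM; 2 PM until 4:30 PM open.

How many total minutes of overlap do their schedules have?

0

Grace ∩ Sofia: 12:30-14:00.
Grace ∩ Sofia ∩ Wiremu: ∅.
Grace ∩ Sofia ∩ Wiremu ∩ Arjun: ∅.
Grace ∩ Sofia ∩ Wiremu ∩ Arjun ∩ Imani: ∅.
Grace ∩ Sofia ∩ Wiremu ∩ Arjun ∩ Imani ∩ Kira: ∅.
Grace ∩ Sofia ∩ Wiremu ∩ Arjun ∩ Imani ∩ Kira ∩ Jonas: ∅.
There is no time when everyone is free.
There is no common window, so the total is 0 minutes.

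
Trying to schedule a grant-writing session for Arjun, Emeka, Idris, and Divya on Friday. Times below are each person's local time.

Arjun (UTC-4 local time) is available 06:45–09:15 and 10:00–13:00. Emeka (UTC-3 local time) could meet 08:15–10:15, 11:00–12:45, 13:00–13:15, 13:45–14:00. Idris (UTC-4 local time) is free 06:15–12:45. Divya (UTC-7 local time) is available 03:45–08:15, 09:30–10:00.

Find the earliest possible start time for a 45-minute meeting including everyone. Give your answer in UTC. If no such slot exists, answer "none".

Arjun in UTC: 10:45-13:15, 14:00-17:00 (add 4h to convert from UTC-4).
Emeka in UTC: 11:15-13:15, 14:00-15:45, 16:00-16:15, 16:45-17:00 (add 3h to convert from UTC-3).
Idris in UTC: 10:15-16:45 (add 4h to convert from UTC-4).
Divya in UTC: 10:45-15:15, 16:30-17:00 (add 7h to convert from UTC-7).
Arjun ∩ Emeka: 11:15-13:15, 14:00-15:45, 16:00-16:15, 16:45-17:00.
Arjun ∩ Emeka ∩ Idris: 11:15-13:15, 14:00-15:45, 16:00-16:15.
Arjun ∩ Emeka ∩ Idris ∩ Divya: 11:15-13:15, 14:00-15:15.
The first common window of at least 45 minutes is 11:15-13:15, so the earliest start is 11:15.

11:15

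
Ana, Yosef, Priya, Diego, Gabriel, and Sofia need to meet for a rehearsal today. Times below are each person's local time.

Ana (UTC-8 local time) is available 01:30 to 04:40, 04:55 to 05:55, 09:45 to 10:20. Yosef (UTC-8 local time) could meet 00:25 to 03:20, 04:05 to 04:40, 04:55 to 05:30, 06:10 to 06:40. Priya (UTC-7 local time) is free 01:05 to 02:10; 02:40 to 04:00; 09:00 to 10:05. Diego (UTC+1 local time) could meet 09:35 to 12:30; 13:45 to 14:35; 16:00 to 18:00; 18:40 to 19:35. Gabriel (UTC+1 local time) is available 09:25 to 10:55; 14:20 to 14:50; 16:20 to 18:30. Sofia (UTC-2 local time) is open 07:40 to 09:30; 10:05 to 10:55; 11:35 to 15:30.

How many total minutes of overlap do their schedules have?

Ana in UTC: 09:30-12:40, 12:55-13:55, 17:45-18:20 (add 8h to convert from UTC-8).
Yosef in UTC: 08:25-11:20, 12:05-12:40, 12:55-13:30, 14:10-14:40 (add 8h to convert from UTC-8).
Priya in UTC: 08:05-09:10, 09:40-11:00, 16:00-17:05 (add 7h to convert from UTC-7).
Diego in UTC: 08:35-11:30, 12:45-13:35, 15:00-17:00, 17:40-18:35 (subtract 1h to convert from UTC+1).
Gabriel in UTC: 08:25-09:55, 13:20-13:50, 15:20-17:30 (subtract 1h to convert from UTC+1).
Sofia in UTC: 09:40-11:30, 12:05-12:55, 13:35-17:30 (add 2h to convert from UTC-2).
Ana ∩ Yosef: 09:30-11:20, 12:05-12:40, 12:55-13:30.
Ana ∩ Yosef ∩ Priya: 09:40-11:00.
Ana ∩ Yosef ∩ Priya ∩ Diego: 09:40-11:00.
Ana ∩ Yosef ∩ Priya ∩ Diego ∩ Gabriel: 09:40-09:55.
Ana ∩ Yosef ∩ Priya ∩ Diego ∩ Gabriel ∩ Sofia: 09:40-09:55.
That's a single block of 15 minutes.

15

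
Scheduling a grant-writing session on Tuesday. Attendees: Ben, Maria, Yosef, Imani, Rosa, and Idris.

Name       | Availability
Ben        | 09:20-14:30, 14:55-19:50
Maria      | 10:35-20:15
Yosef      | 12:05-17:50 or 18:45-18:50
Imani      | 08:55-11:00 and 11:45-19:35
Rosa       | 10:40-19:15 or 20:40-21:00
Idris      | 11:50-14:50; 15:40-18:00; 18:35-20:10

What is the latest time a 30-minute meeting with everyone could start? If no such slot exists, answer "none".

17:20

Ben ∩ Maria: 10:35-14:30, 14:55-19:50.
Ben ∩ Maria ∩ Yosef: 12:05-14:30, 14:55-17:50, 18:45-18:50.
Ben ∩ Maria ∩ Yosef ∩ Imani: 12:05-14:30, 14:55-17:50, 18:45-18:50.
Ben ∩ Maria ∩ Yosef ∩ Imani ∩ Rosa: 12:05-14:30, 14:55-17:50, 18:45-18:50.
Ben ∩ Maria ∩ Yosef ∩ Imani ∩ Rosa ∩ Idris: 12:05-14:30, 15:40-17:50, 18:45-18:50.
The last common window of at least 30 minutes is 15:40-17:50; a 30-minute meeting can start as late as 17:20 and still end by 17:50.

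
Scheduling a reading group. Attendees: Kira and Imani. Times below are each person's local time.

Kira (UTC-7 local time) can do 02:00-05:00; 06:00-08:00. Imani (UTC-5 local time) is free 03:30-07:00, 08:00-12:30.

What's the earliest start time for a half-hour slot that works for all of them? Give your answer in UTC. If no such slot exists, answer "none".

09:00

Kira in UTC: 09:00-12:00, 13:00-15:00 (add 7h to convert from UTC-7).
Imani in UTC: 08:30-12:00, 13:00-17:30 (add 5h to convert from UTC-5).
Kira ∩ Imani: 09:00-12:00, 13:00-15:00.
Those are the intersection windows.
The first common window of at least 30 minutes is 09:00-12:00, so the earliest start is 09:00.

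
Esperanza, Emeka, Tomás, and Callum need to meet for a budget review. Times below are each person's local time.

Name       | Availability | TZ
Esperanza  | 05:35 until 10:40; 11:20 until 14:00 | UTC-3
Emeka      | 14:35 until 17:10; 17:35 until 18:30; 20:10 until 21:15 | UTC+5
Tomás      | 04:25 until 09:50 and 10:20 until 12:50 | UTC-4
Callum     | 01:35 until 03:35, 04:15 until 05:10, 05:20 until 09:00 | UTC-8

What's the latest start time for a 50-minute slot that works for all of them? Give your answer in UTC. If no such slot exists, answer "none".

Esperanza in UTC: 08:35-13:40, 14:20-17:00 (add 3h to convert from UTC-3).
Emeka in UTC: 09:35-12:10, 12:35-13:30, 15:10-16:15 (subtract 5h to convert from UTC+5).
Tomás in UTC: 08:25-13:50, 14:20-16:50 (add 4h to convert from UTC-4).
Callum in UTC: 09:35-11:35, 12:15-13:10, 13:20-17:00 (add 8h to convert from UTC-8).
Esperanza ∩ Emeka: 09:35-12:10, 12:35-13:30, 15:10-16:15.
Esperanza ∩ Emeka ∩ Tomás: 09:35-12:10, 12:35-13:30, 15:10-16:15.
Esperanza ∩ Emeka ∩ Tomás ∩ Callum: 09:35-11:35, 12:35-13:10, 13:20-13:30, 15:10-16:15.
Those are the intersection windows.
The last common window of at least 50 minutes is 15:10-16:15; a 50-minute meeting can start as late as 15:25 and still end by 16:15.

15:25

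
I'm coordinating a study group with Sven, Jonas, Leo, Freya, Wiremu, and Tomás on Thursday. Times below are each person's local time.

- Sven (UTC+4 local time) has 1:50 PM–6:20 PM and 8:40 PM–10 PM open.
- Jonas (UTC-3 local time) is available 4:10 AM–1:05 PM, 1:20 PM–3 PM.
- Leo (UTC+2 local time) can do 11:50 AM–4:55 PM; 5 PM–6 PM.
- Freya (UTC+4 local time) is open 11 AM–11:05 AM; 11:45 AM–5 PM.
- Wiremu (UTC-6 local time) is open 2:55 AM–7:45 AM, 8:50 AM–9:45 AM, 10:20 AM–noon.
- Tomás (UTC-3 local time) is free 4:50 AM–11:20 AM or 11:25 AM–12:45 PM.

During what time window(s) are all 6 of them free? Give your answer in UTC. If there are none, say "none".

Sven in UTC: 09:50-14:20, 16:40-18:00 (subtract 4h to convert from UTC+4).
Jonas in UTC: 07:10-16:05, 16:20-18:00 (add 3h to convert from UTC-3).
Leo in UTC: 09:50-14:55, 15:00-16:00 (subtract 2h to convert from UTC+2).
Freya in UTC: 07:00-07:05, 07:45-13:00 (subtract 4h to convert from UTC+4).
Wiremu in UTC: 08:55-13:45, 14:50-15:45, 16:20-18:00 (add 6h to convert from UTC-6).
Tomás in UTC: 07:50-14:20, 14:25-15:45 (add 3h to convert from UTC-3).
Sven ∩ Jonas: 09:50-14:20, 16:40-18:00.
Sven ∩ Jonas ∩ Leo: 09:50-14:20.
Sven ∩ Jonas ∩ Leo ∩ Freya: 09:50-13:00.
Sven ∩ Jonas ∩ Leo ∩ Freya ∩ Wiremu: 09:50-13:00.
Sven ∩ Jonas ∩ Leo ∩ Freya ∩ Wiremu ∩ Tomás: 09:50-13:00.
Those are the intersection windows.

09:50-13:00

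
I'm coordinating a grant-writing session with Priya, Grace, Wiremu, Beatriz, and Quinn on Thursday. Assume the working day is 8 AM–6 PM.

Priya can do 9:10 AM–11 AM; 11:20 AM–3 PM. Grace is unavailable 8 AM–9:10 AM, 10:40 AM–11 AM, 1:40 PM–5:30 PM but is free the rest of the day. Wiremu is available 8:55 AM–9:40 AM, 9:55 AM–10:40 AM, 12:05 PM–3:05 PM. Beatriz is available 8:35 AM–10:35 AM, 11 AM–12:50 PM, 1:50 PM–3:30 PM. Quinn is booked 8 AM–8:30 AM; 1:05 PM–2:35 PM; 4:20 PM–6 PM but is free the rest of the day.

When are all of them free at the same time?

Priya free: 09:10-11:00, 11:20-15:00.
Grace free: 09:10-10:40, 11:00-13:40, 17:30-18:00 (invert busy blocks within the working day).
Wiremu free: 08:55-09:40, 09:55-10:40, 12:05-15:05.
Beatriz free: 08:35-10:35, 11:00-12:50, 13:50-15:30.
Quinn free: 08:30-13:05, 14:35-16:20 (invert busy blocks within the working day).
Priya ∩ Grace: 09:10-10:40, 11:20-13:40.
Priya ∩ Grace ∩ Wiremu: 09:10-09:40, 09:55-10:40, 12:05-13:40.
Priya ∩ Grace ∩ Wiremu ∩ Beatriz: 09:10-09:40, 09:55-10:35, 12:05-12:50.
Priya ∩ Grace ∩ Wiremu ∩ Beatriz ∩ Quinn: 09:10-09:40, 09:55-10:35, 12:05-12:50.
Those are the intersection windows.

09:10-09:40, 09:55-10:35, 12:05-12:50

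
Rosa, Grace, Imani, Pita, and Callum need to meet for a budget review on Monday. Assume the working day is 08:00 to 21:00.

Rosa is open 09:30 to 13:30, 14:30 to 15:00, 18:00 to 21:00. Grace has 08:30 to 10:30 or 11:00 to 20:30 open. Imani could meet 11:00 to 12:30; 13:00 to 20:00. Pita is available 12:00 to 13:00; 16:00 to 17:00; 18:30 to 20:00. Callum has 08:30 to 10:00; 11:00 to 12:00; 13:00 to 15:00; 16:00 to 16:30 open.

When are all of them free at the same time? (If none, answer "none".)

none

Rosa ∩ Grace: 09:30-10:30, 11:00-13:30, 14:30-15:00, 18:00-20:30.
Rosa ∩ Grace ∩ Imani: 11:00-12:30, 13:00-13:30, 14:30-15:00, 18:00-20:00.
Rosa ∩ Grace ∩ Imani ∩ Pita: 12:00-12:30, 18:30-20:00.
Rosa ∩ Grace ∩ Imani ∩ Pita ∩ Callum: ∅.
There is no time when everyone is free.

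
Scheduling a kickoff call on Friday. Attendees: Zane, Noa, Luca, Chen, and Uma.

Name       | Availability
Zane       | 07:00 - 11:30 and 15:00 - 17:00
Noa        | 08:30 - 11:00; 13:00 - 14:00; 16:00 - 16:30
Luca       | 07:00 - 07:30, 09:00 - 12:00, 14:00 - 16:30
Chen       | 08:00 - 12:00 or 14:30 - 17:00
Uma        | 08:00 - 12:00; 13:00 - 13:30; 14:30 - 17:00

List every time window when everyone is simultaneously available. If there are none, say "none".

Zane ∩ Noa: 08:30-11:00, 16:00-16:30.
Zane ∩ Noa ∩ Luca: 09:00-11:00, 16:00-16:30.
Zane ∩ Noa ∩ Luca ∩ Chen: 09:00-11:00, 16:00-16:30.
Zane ∩ Noa ∩ Luca ∩ Chen ∩ Uma: 09:00-11:00, 16:00-16:30.

09:00-11:00, 16:00-16:30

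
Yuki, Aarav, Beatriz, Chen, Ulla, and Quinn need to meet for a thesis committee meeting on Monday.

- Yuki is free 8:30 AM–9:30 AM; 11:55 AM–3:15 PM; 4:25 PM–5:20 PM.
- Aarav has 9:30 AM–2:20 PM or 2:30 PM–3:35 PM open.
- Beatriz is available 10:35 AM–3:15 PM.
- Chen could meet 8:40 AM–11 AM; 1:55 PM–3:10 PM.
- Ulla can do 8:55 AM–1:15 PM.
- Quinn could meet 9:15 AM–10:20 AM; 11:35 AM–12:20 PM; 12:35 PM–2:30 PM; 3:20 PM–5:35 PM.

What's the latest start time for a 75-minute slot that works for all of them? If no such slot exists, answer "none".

none

Yuki ∩ Aarav: 11:55-14:20, 14:30-15:15.
Yuki ∩ Aarav ∩ Beatriz: 11:55-14:20, 14:30-15:15.
Yuki ∩ Aarav ∩ Beatriz ∩ Chen: 13:55-14:20, 14:30-15:10.
Yuki ∩ Aarav ∩ Beatriz ∩ Chen ∩ Ulla: ∅.
Yuki ∩ Aarav ∩ Beatriz ∩ Chen ∩ Ulla ∩ Quinn: ∅.
There is no time when everyone is free.
No common window is at least 75 minutes long.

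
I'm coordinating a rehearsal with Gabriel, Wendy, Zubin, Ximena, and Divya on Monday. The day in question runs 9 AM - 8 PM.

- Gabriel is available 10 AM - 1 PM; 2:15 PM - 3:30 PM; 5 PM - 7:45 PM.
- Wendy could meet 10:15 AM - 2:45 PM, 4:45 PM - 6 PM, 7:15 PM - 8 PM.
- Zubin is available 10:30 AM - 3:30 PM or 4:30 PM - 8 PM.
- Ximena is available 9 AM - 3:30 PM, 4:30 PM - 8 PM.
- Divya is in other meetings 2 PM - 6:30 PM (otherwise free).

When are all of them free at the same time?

10:30-13:00, 19:15-19:45

Gabriel free: 10:00-13:00, 14:15-15:30, 17:00-19:45.
Wendy free: 10:15-14:45, 16:45-18:00, 19:15-20:00.
Zubin free: 10:30-15:30, 16:30-20:00.
Ximena free: 09:00-15:30, 16:30-20:00.
Divya free: 09:00-14:00, 18:30-20:00 (invert busy blocks within the working day).
Gabriel ∩ Wendy: 10:15-13:00, 14:15-14:45, 17:00-18:00, 19:15-19:45.
Gabriel ∩ Wendy ∩ Zubin: 10:30-13:00, 14:15-14:45, 17:00-18:00, 19:15-19:45.
Gabriel ∩ Wendy ∩ Zubin ∩ Ximena: 10:30-13:00, 14:15-14:45, 17:00-18:00, 19:15-19:45.
Gabriel ∩ Wendy ∩ Zubin ∩ Ximena ∩ Divya: 10:30-13:00, 19:15-19:45.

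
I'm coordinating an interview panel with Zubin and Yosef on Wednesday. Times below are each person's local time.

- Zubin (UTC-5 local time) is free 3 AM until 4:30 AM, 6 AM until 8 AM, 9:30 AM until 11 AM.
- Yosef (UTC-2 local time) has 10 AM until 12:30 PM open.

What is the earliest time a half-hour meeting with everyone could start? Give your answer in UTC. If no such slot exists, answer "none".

12:00

Zubin in UTC: 08:00-09:30, 11:00-13:00, 14:30-16:00 (add 5h to convert from UTC-5).
Yosef in UTC: 12:00-14:30 (add 2h to convert from UTC-2).
Zubin ∩ Yosef: 12:00-13:00.
Those are the intersection windows.
The first common window of at least 30 minutes is 12:00-13:00, so the earliest start is 12:00.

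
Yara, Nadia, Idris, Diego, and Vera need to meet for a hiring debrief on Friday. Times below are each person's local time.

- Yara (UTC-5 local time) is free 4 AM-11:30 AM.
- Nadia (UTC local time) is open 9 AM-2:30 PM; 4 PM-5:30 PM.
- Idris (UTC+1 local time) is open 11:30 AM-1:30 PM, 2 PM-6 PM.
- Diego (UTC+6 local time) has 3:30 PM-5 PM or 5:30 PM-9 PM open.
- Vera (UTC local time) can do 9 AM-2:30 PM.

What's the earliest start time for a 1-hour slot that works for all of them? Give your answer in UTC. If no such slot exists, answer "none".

11:30

Yara in UTC: 09:00-16:30 (add 5h to convert from UTC-5).
Nadia in UTC: 09:00-14:30, 16:00-17:30.
Idris in UTC: 10:30-12:30, 13:00-17:00 (subtract 1h to convert from UTC+1).
Diego in UTC: 09:30-11:00, 11:30-15:00 (subtract 6h to convert from UTC+6).
Vera in UTC: 09:00-14:30.
Yara ∩ Nadia: 09:00-14:30, 16:00-16:30.
Yara ∩ Nadia ∩ Idris: 10:30-12:30, 13:00-14:30, 16:00-16:30.
Yara ∩ Nadia ∩ Idris ∩ Diego: 10:30-11:00, 11:30-12:30, 13:00-14:30.
Yara ∩ Nadia ∩ Idris ∩ Diego ∩ Vera: 10:30-11:00, 11:30-12:30, 13:00-14:30.
So the common availability across everyone is 10:30-11:00, 11:30-12:30, 13:00-14:30.
The first common window of at least 60 minutes is 11:30-12:30, so the earliest start is 11:30.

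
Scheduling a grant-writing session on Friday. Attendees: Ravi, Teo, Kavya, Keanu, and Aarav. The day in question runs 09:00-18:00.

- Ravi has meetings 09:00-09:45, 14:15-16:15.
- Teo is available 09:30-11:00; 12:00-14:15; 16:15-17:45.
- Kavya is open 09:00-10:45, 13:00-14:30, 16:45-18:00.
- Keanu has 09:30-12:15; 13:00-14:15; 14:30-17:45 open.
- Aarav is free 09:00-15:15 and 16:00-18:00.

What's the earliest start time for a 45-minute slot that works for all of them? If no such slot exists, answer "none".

09:45

Ravi free: 09:45-14:15, 16:15-18:00 (invert busy blocks within the working day).
Teo free: 09:30-11:00, 12:00-14:15, 16:15-17:45.
Kavya free: 09:00-10:45, 13:00-14:30, 16:45-18:00.
Keanu free: 09:30-12:15, 13:00-14:15, 14:30-17:45.
Aarav free: 09:00-15:15, 16:00-18:00.
Ravi ∩ Teo: 09:45-11:00, 12:00-14:15, 16:15-17:45.
Ravi ∩ Teo ∩ Kavya: 09:45-10:45, 13:00-14:15, 16:45-17:45.
Ravi ∩ Teo ∩ Kavya ∩ Keanu: 09:45-10:45, 13:00-14:15, 16:45-17:45.
Ravi ∩ Teo ∩ Kavya ∩ Keanu ∩ Aarav: 09:45-10:45, 13:00-14:15, 16:45-17:45.
The first common window of at least 45 minutes is 09:45-10:45, so the earliest start is 09:45.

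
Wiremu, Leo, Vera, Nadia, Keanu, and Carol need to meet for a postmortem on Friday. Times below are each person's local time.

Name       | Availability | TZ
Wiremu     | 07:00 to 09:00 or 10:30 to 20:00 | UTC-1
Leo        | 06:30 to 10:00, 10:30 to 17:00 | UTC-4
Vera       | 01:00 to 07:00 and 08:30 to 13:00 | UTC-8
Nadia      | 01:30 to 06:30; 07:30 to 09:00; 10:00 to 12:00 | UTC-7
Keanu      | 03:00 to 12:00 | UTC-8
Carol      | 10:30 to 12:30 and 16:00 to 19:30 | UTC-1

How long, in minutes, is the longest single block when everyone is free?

Wiremu in UTC: 08:00-10:00, 11:30-21:00 (add 1h to convert from UTC-1).
Leo in UTC: 10:30-14:00, 14:30-21:00 (add 4h to convert from UTC-4).
Vera in UTC: 09:00-15:00, 16:30-21:00 (add 8h to convert from UTC-8).
Nadia in UTC: 08:30-13:30, 14:30-16:00, 17:00-19:00 (add 7h to convert from UTC-7).
Keanu in UTC: 11:00-20:00 (add 8h to convert from UTC-8).
Carol in UTC: 11:30-13:30, 17:00-20:30 (add 1h to convert from UTC-1).
Wiremu ∩ Leo: 11:30-14:00, 14:30-21:00.
Wiremu ∩ Leo ∩ Vera: 11:30-14:00, 14:30-15:00, 16:30-21:00.
Wiremu ∩ Leo ∩ Vera ∩ Nadia: 11:30-13:30, 14:30-15:00, 17:00-19:00.
Wiremu ∩ Leo ∩ Vera ∩ Nadia ∩ Keanu: 11:30-13:30, 14:30-15:00, 17:00-19:00.
Wiremu ∩ Leo ∩ Vera ∩ Nadia ∩ Keanu ∩ Carol: 11:30-13:30, 17:00-19:00.
The longest is 11:30-13:30 at 120 minutes.

120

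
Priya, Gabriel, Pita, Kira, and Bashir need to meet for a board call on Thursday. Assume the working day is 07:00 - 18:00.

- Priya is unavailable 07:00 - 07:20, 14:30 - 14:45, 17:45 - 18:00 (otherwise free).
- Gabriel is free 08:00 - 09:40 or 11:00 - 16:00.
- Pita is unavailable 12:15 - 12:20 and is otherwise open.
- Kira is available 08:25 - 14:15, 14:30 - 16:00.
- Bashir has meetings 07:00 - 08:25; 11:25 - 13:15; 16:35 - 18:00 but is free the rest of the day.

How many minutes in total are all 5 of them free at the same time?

235

Priya free: 07:20-14:30, 14:45-17:45 (invert busy blocks within the working day).
Gabriel free: 08:00-09:40, 11:00-16:00.
Pita free: 07:00-12:15, 12:20-18:00 (invert busy blocks within the working day).
Kira free: 08:25-14:15, 14:30-16:00.
Bashir free: 08:25-11:25, 13:15-16:35 (invert busy blocks within the working day).
Priya ∩ Gabriel: 08:00-09:40, 11:00-14:30, 14:45-16:00.
Priya ∩ Gabriel ∩ Pita: 08:00-09:40, 11:00-12:15, 12:20-14:30, 14:45-16:00.
Priya ∩ Gabriel ∩ Pita ∩ Kira: 08:25-09:40, 11:00-12:15, 12:20-14:15, 14:45-16:00.
Priya ∩ Gabriel ∩ Pita ∩ Kira ∩ Bashir: 08:25-09:40, 11:00-11:25, 13:15-14:15, 14:45-16:00.
Summing the common windows: 75 + 25 + 60 + 75 = 235 minutes.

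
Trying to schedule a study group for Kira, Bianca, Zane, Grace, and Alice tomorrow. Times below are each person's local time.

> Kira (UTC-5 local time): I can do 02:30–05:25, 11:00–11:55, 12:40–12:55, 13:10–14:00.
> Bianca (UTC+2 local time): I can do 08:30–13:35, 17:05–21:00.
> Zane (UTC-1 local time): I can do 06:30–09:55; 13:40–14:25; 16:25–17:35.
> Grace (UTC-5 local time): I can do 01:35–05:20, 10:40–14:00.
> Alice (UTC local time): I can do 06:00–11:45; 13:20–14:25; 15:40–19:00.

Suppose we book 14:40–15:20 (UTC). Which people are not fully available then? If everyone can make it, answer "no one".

Alice, Bianca, Grace, Kira

Kira in UTC: 07:30-10:25, 16:00-16:55, 17:40-17:55, 18:10-19:00 (add 5h to convert from UTC-5).
Bianca in UTC: 06:30-11:35, 15:05-19:00 (subtract 2h to convert from UTC+2).
Zane in UTC: 07:30-10:55, 14:40-15:25, 17:25-18:35 (add 1h to convert from UTC-1).
Grace in UTC: 06:35-10:20, 15:40-19:00 (add 5h to convert from UTC-5).
Alice in UTC: 06:00-11:45, 13:20-14:25, 15:40-19:00.
Kira: not fully free for 14:40-15:20. Bianca: not fully free for 14:40-15:20. Zane: free for 14:40-15:20. Grace: not fully free for 14:40-15:20. Alice: not fully free for 14:40-15:20.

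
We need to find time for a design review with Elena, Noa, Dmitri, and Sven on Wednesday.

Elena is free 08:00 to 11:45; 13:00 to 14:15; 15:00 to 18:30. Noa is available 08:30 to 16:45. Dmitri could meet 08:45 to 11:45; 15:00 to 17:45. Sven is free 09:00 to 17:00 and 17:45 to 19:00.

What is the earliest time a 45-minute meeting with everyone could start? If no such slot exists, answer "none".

Elena ∩ Noa: 08:30-11:45, 13:00-14:15, 15:00-16:45.
Elena ∩ Noa ∩ Dmitri: 08:45-11:45, 15:00-16:45.
Elena ∩ Noa ∩ Dmitri ∩ Sven: 09:00-11:45, 15:00-16:45.
So the common availability across everyone is 09:00-11:45, 15:00-16:45.
The first common window of at least 45 minutes is 09:00-11:45, so the earliest start is 09:00.

09:00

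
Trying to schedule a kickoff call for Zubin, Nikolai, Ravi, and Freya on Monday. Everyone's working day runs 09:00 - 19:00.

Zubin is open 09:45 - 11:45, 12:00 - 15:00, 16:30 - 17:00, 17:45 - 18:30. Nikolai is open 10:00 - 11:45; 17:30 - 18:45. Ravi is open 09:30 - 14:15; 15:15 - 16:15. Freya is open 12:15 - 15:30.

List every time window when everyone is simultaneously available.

Zubin ∩ Nikolai: 10:00-11:45, 17:45-18:30.
Zubin ∩ Nikolai ∩ Ravi: 10:00-11:45.
Zubin ∩ Nikolai ∩ Ravi ∩ Freya: ∅.
There is no time when everyone is free.

none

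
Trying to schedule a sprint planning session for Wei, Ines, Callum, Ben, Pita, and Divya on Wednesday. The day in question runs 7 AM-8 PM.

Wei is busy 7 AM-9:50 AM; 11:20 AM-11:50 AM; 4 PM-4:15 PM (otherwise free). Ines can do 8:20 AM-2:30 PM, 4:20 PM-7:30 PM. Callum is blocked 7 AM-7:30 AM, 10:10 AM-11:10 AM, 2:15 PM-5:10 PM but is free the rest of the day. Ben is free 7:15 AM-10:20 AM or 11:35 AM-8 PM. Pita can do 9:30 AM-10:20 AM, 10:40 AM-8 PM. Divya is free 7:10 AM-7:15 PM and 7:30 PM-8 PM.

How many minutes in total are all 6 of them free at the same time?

290

Wei free: 09:50-11:20, 11:50-16:00, 16:15-20:00 (invert busy blocks within the working day).
Ines free: 08:20-14:30, 16:20-19:30.
Callum free: 07:30-10:10, 11:10-14:15, 17:10-20:00 (invert busy blocks within the working day).
Ben free: 07:15-10:20, 11:35-20:00.
Pita free: 09:30-10:20, 10:40-20:00.
Divya free: 07:10-19:15, 19:30-20:00.
Wei ∩ Ines: 09:50-11:20, 11:50-14:30, 16:20-19:30.
Wei ∩ Ines ∩ Callum: 09:50-10:10, 11:10-11:20, 11:50-14:15, 17:10-19:30.
Wei ∩ Ines ∩ Callum ∩ Ben: 09:50-10:10, 11:50-14:15, 17:10-19:30.
Wei ∩ Ines ∩ Callum ∩ Ben ∩ Pita: 09:50-10:10, 11:50-14:15, 17:10-19:30.
Wei ∩ Ines ∩ Callum ∩ Ben ∩ Pita ∩ Divya: 09:50-10:10, 11:50-14:15, 17:10-19:15.
Those are the intersection windows.
Summing the common windows: 20 + 145 + 125 = 290 minutes.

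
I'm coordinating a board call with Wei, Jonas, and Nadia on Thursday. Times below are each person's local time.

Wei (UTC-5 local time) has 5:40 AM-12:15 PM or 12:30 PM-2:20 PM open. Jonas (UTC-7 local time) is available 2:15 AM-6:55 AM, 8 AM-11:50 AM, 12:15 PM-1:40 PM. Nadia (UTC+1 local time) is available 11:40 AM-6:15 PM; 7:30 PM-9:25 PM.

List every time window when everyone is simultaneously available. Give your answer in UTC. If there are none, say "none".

Wei in UTC: 10:40-17:15, 17:30-19:20 (add 5h to convert from UTC-5).
Jonas in UTC: 09:15-13:55, 15:00-18:50, 19:15-20:40 (add 7h to convert from UTC-7).
Nadia in UTC: 10:40-17:15, 18:30-20:25 (subtract 1h to convert from UTC+1).
Wei ∩ Jonas: 10:40-13:55, 15:00-17:15, 17:30-18:50, 19:15-19:20.
Wei ∩ Jonas ∩ Nadia: 10:40-13:55, 15:00-17:15, 18:30-18:50, 19:15-19:20.
Those are the intersection windows.

10:40-13:55, 15:00-17:15, 18:30-18:50, 19:15-19:20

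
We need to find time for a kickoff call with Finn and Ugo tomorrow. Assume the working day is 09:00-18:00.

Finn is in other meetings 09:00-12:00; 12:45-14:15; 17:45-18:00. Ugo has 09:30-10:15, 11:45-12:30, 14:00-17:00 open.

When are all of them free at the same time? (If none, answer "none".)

12:00-12:30, 14:15-17:00

Finn free: 12:00-12:45, 14:15-17:45 (invert busy blocks within the working day).
Ugo free: 09:30-10:15, 11:45-12:30, 14:00-17:00.
Finn ∩ Ugo: 12:00-12:30, 14:15-17:00.
Those are the intersection windows.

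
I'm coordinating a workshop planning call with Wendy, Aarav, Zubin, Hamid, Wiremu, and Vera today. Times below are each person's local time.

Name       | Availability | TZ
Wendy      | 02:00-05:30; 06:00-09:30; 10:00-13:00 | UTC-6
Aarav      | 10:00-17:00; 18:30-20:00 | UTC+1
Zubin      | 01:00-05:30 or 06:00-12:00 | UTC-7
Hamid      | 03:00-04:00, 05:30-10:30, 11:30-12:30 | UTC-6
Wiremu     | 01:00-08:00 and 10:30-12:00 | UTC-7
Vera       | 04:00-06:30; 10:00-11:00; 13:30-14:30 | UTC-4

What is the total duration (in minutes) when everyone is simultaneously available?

180

Wendy in UTC: 08:00-11:30, 12:00-15:30, 16:00-19:00 (add 6h to convert from UTC-6).
Aarav in UTC: 09:00-16:00, 17:30-19:00 (subtract 1h to convert from UTC+1).
Zubin in UTC: 08:00-12:30, 13:00-19:00 (add 7h to convert from UTC-7).
Hamid in UTC: 09:00-10:00, 11:30-16:30, 17:30-18:30 (add 6h to convert from UTC-6).
Wiremu in UTC: 08:00-15:00, 17:30-19:00 (add 7h to convert from UTC-7).
Vera in UTC: 08:00-10:30, 14:00-15:00, 17:30-18:30 (add 4h to convert from UTC-4).
Wendy ∩ Aarav: 09:00-11:30, 12:00-15:30, 17:30-19:00.
Wendy ∩ Aarav ∩ Zubin: 09:00-11:30, 12:00-12:30, 13:00-15:30, 17:30-19:00.
Wendy ∩ Aarav ∩ Zubin ∩ Hamid: 09:00-10:00, 12:00-12:30, 13:00-15:30, 17:30-18:30.
Wendy ∩ Aarav ∩ Zubin ∩ Hamid ∩ Wiremu: 09:00-10:00, 12:00-12:30, 13:00-15:00, 17:30-18:30.
Wendy ∩ Aarav ∩ Zubin ∩ Hamid ∩ Wiremu ∩ Vera: 09:00-10:00, 14:00-15:00, 17:30-18:30.
Summing the common windows: 60 + 60 + 60 = 180 minutes.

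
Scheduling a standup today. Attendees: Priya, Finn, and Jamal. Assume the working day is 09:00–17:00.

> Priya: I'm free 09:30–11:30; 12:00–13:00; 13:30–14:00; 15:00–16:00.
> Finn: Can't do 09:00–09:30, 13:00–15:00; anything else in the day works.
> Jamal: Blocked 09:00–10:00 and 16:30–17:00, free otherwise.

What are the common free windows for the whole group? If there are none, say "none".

Priya free: 09:30-11:30, 12:00-13:00, 13:30-14:00, 15:00-16:00.
Finn free: 09:30-13:00, 15:00-17:00 (invert busy blocks within the working day).
Jamal free: 10:00-16:30 (invert busy blocks within the working day).
Priya ∩ Finn: 09:30-11:30, 12:00-13:00, 15:00-16:00.
Priya ∩ Finn ∩ Jamal: 10:00-11:30, 12:00-13:00, 15:00-16:00.

10:00-11:30, 12:00-13:00, 15:00-16:00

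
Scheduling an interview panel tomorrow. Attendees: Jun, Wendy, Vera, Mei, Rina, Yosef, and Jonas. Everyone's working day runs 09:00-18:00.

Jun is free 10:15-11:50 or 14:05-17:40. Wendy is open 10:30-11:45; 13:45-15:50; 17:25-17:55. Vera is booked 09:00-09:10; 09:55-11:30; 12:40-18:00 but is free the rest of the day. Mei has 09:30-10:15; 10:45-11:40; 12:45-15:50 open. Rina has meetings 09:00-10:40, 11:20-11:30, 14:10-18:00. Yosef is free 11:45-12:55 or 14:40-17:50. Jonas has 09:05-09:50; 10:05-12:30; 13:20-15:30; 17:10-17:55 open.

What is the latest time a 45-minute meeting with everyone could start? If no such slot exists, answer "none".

none

Jun free: 10:15-11:50, 14:05-17:40.
Wendy free: 10:30-11:45, 13:45-15:50, 17:25-17:55.
Vera free: 09:10-09:55, 11:30-12:40 (invert busy blocks within the working day).
Mei free: 09:30-10:15, 10:45-11:40, 12:45-15:50.
Rina free: 10:40-11:20, 11:30-14:10 (invert busy blocks within the working day).
Yosef free: 11:45-12:55, 14:40-17:50.
Jonas free: 09:05-09:50, 10:05-12:30, 13:20-15:30, 17:10-17:55.
Jun ∩ Wendy: 10:30-11:45, 14:05-15:50, 17:25-17:40.
Jun ∩ Wendy ∩ Vera: 11:30-11:45.
Jun ∩ Wendy ∩ Vera ∩ Mei: 11:30-11:40.
Jun ∩ Wendy ∩ Vera ∩ Mei ∩ Rina: 11:30-11:40.
Jun ∩ Wendy ∩ Vera ∩ Mei ∩ Rina ∩ Yosef: ∅.
Jun ∩ Wendy ∩ Vera ∩ Mei ∩ Rina ∩ Yosef ∩ Jonas: ∅.
There is no time when everyone is free.
No common window is at least 45 minutes long.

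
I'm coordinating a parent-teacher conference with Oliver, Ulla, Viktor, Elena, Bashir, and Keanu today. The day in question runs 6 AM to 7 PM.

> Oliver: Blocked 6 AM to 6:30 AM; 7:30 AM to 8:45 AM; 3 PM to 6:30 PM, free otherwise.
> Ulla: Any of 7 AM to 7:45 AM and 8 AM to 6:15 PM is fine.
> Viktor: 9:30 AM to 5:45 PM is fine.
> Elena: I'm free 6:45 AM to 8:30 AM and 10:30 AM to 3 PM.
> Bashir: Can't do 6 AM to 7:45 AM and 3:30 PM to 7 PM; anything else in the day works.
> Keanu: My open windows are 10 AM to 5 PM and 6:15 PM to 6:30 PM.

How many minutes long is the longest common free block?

270

Oliver free: 06:30-07:30, 08:45-15:00, 18:30-19:00 (invert busy blocks within the working day).
Ulla free: 07:00-07:45, 08:00-18:15.
Viktor free: 09:30-17:45.
Elena free: 06:45-08:30, 10:30-15:00.
Bashir free: 07:45-15:30 (invert busy blocks within the working day).
Keanu free: 10:00-17:00, 18:15-18:30.
Oliver ∩ Ulla: 07:00-07:30, 08:45-15:00.
Oliver ∩ Ulla ∩ Viktor: 09:30-15:00.
Oliver ∩ Ulla ∩ Viktor ∩ Elena: 10:30-15:00.
Oliver ∩ Ulla ∩ Viktor ∩ Elena ∩ Bashir: 10:30-15:00.
Oliver ∩ Ulla ∩ Viktor ∩ Elena ∩ Bashir ∩ Keanu: 10:30-15:00.
The longest is 10:30-15:00 at 270 minutes.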